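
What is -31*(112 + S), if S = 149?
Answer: -8091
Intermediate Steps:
-31*(112 + S) = -31*(112 + 149) = -31*261 = -8091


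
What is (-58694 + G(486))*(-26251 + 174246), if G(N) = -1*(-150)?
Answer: -8664219280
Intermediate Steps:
G(N) = 150
(-58694 + G(486))*(-26251 + 174246) = (-58694 + 150)*(-26251 + 174246) = -58544*147995 = -8664219280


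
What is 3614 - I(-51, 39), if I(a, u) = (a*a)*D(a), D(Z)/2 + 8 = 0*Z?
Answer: 45230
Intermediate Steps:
D(Z) = -16 (D(Z) = -16 + 2*(0*Z) = -16 + 2*0 = -16 + 0 = -16)
I(a, u) = -16*a**2 (I(a, u) = (a*a)*(-16) = a**2*(-16) = -16*a**2)
3614 - I(-51, 39) = 3614 - (-16)*(-51)**2 = 3614 - (-16)*2601 = 3614 - 1*(-41616) = 3614 + 41616 = 45230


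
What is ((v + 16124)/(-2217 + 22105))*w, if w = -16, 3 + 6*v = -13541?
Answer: -41600/3729 ≈ -11.156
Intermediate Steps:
v = -6772/3 (v = -½ + (⅙)*(-13541) = -½ - 13541/6 = -6772/3 ≈ -2257.3)
((v + 16124)/(-2217 + 22105))*w = ((-6772/3 + 16124)/(-2217 + 22105))*(-16) = ((41600/3)/19888)*(-16) = ((41600/3)*(1/19888))*(-16) = (2600/3729)*(-16) = -41600/3729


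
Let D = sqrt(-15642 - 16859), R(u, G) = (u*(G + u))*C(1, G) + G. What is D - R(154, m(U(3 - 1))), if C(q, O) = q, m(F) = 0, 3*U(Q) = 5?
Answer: -23716 + I*sqrt(32501) ≈ -23716.0 + 180.28*I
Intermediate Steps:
U(Q) = 5/3 (U(Q) = (1/3)*5 = 5/3)
R(u, G) = G + u*(G + u) (R(u, G) = (u*(G + u))*1 + G = u*(G + u) + G = G + u*(G + u))
D = I*sqrt(32501) (D = sqrt(-32501) = I*sqrt(32501) ≈ 180.28*I)
D - R(154, m(U(3 - 1))) = I*sqrt(32501) - (0 + 154**2 + 0*154) = I*sqrt(32501) - (0 + 23716 + 0) = I*sqrt(32501) - 1*23716 = I*sqrt(32501) - 23716 = -23716 + I*sqrt(32501)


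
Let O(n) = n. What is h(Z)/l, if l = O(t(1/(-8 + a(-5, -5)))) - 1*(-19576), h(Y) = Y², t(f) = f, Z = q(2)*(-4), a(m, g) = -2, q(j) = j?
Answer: 640/195759 ≈ 0.0032693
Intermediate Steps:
Z = -8 (Z = 2*(-4) = -8)
l = 195759/10 (l = 1/(-8 - 2) - 1*(-19576) = 1/(-10) + 19576 = -⅒ + 19576 = 195759/10 ≈ 19576.)
h(Z)/l = (-8)²/(195759/10) = 64*(10/195759) = 640/195759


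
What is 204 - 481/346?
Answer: 70103/346 ≈ 202.61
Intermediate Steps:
204 - 481/346 = 70103/346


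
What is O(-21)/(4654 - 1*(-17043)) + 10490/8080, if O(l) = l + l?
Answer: 22726217/17531176 ≈ 1.2963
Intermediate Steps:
O(l) = 2*l
O(-21)/(4654 - 1*(-17043)) + 10490/8080 = (2*(-21))/(4654 - 1*(-17043)) + 10490/8080 = -42/(4654 + 17043) + 10490*(1/8080) = -42/21697 + 1049/808 = 22726217/17531176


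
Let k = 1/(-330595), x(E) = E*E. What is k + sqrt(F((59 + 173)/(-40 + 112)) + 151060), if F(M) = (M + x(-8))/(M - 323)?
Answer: -1/330595 + 5*sqrt(50048428634)/2878 ≈ 388.66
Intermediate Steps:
x(E) = E**2
F(M) = (64 + M)/(-323 + M) (F(M) = (M + (-8)**2)/(M - 323) = (M + 64)/(-323 + M) = (64 + M)/(-323 + M))
k = -1/330595 ≈ -3.0248e-6
k + sqrt(F((59 + 173)/(-40 + 112)) + 151060) = -1/330595 + sqrt((64 + (59 + 173)/(-40 + 112))/(-323 + (59 + 173)/(-40 + 112)) + 151060) = -1/330595 + sqrt((64 + 232/72)/(-323 + 232/72) + 151060) = -1/330595 + sqrt((64 + 232*(1/72))/(-323 + 232*(1/72)) + 151060) = -1/330595 + sqrt((64 + 29/9)/(-323 + 29/9) + 151060) = -1/330595 + sqrt((605/9)/(-2878/9) + 151060) = -1/330595 + sqrt(-9/2878*605/9 + 151060) = -1/330595 + sqrt(-605/2878 + 151060) = -1/330595 + sqrt(434750075/2878) = -1/330595 + 5*sqrt(50048428634)/2878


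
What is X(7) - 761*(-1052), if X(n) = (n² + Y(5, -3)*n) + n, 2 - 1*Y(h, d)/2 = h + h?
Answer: 800516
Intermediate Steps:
Y(h, d) = 4 - 4*h (Y(h, d) = 4 - 2*(h + h) = 4 - 4*h)
X(n) = n² - 15*n (X(n) = (n² + (4 - 4*5)*n) + n = (n² + (4 - 20)*n) + n = (n² - 16*n) + n = n² - 15*n)
X(7) - 761*(-1052) = 7*(-15 + 7) - 761*(-1052) = 7*(-8) + 800572 = -56 + 800572 = 800516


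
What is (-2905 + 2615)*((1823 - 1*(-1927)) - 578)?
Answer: -919880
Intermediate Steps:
(-2905 + 2615)*((1823 - 1*(-1927)) - 578) = -290*((1823 + 1927) - 578) = -290*(3750 - 578) = -290*3172 = -919880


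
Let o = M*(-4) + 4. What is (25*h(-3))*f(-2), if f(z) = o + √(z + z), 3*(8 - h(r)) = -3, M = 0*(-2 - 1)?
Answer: 900 + 450*I ≈ 900.0 + 450.0*I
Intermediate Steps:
M = 0 (M = 0*(-3) = 0)
h(r) = 9 (h(r) = 8 - ⅓*(-3) = 8 + 1 = 9)
o = 4 (o = 0*(-4) + 4 = 0 + 4 = 4)
f(z) = 4 + √2*√z (f(z) = 4 + √(z + z) = 4 + √(2*z) = 4 + √2*√z)
(25*h(-3))*f(-2) = (25*9)*(4 + √2*√(-2)) = 225*(4 + √2*(I*√2)) = 225*(4 + 2*I) = 900 + 450*I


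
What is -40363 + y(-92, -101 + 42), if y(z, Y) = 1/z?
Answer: -3713397/92 ≈ -40363.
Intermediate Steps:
-40363 + y(-92, -101 + 42) = -40363 + 1/(-92) = -40363 - 1/92 = -3713397/92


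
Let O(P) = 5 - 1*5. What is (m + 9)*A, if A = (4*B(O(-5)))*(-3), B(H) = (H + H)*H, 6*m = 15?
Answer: 0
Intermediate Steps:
m = 5/2 (m = (⅙)*15 = 5/2 ≈ 2.5000)
O(P) = 0 (O(P) = 5 - 5 = 0)
B(H) = 2*H² (B(H) = (2*H)*H = 2*H²)
A = 0 (A = (4*(2*0²))*(-3) = (4*(2*0))*(-3) = (4*0)*(-3) = 0*(-3) = 0)
(m + 9)*A = (5/2 + 9)*0 = (23/2)*0 = 0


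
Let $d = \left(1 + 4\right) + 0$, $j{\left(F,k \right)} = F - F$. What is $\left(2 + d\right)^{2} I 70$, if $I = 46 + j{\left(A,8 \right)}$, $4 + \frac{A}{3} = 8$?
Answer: $157780$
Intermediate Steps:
$A = 12$ ($A = -12 + 3 \cdot 8 = -12 + 24 = 12$)
$j{\left(F,k \right)} = 0$
$I = 46$ ($I = 46 + 0 = 46$)
$d = 5$ ($d = 5 + 0 = 5$)
$\left(2 + d\right)^{2} I 70 = \left(2 + 5\right)^{2} \cdot 46 \cdot 70 = 7^{2} \cdot 46 \cdot 70 = 49 \cdot 46 \cdot 70 = 2254 \cdot 70 = 157780$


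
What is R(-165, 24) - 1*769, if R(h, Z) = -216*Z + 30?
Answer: -5923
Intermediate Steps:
R(h, Z) = 30 - 216*Z
R(-165, 24) - 1*769 = (30 - 216*24) - 1*769 = (30 - 5184) - 769 = -5154 - 769 = -5923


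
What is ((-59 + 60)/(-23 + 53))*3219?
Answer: 1073/10 ≈ 107.30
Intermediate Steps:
((-59 + 60)/(-23 + 53))*3219 = (1/30)*3219 = 1073/10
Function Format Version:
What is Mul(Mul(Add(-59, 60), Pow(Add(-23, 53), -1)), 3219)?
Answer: Rational(1073, 10) ≈ 107.30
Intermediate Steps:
Mul(Mul(Add(-59, 60), Pow(Add(-23, 53), -1)), 3219) = Mul(Mul(1, Pow(30, -1)), 3219) = Mul(Mul(1, Rational(1, 30)), 3219) = Mul(Rational(1, 30), 3219) = Rational(1073, 10)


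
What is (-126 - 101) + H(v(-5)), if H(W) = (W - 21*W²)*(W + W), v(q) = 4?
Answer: -2883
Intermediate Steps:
H(W) = 2*W*(W - 21*W²) (H(W) = (W - 21*W²)*(2*W) = 2*W*(W - 21*W²))
(-126 - 101) + H(v(-5)) = (-126 - 101) + 4²*(2 - 42*4) = -227 + 16*(2 - 168) = -227 + 16*(-166) = -227 - 2656 = -2883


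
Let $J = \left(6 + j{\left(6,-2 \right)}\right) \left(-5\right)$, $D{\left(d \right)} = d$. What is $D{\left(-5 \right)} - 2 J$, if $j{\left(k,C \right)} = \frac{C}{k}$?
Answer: $\frac{155}{3} \approx 51.667$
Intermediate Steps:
$J = - \frac{85}{3}$ ($J = \left(6 - \frac{2}{6}\right) \left(-5\right) = \left(6 - \frac{1}{3}\right) \left(-5\right) = \frac{17}{3} \left(-5\right) = - \frac{85}{3} \approx -28.333$)
$D{\left(-5 \right)} - 2 J = -5 - - \frac{170}{3} = -5 + \frac{170}{3} = \frac{155}{3}$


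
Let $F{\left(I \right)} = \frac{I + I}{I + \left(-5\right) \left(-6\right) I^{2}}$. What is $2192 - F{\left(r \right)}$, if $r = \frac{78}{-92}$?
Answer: $\frac{615975}{281} \approx 2192.1$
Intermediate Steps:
$r = - \frac{39}{46}$ ($r = 78 \left(- \frac{1}{92}\right) = - \frac{39}{46} \approx -0.84783$)
$F{\left(I \right)} = \frac{2 I}{I + 30 I^{2}}$
$2192 - F{\left(r \right)} = 2192 - \frac{2}{1 + 30 \left(- \frac{39}{46}\right)} = 2192 - \frac{2}{1 - \frac{585}{23}} = 2192 - \frac{2}{- \frac{562}{23}} = 2192 - 2 \left(- \frac{23}{562}\right) = 2192 - - \frac{23}{281} = 2192 + \frac{23}{281} = \frac{615975}{281}$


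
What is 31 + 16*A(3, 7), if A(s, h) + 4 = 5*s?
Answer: 207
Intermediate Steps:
A(s, h) = -4 + 5*s
31 + 16*A(3, 7) = 31 + 16*(-4 + 5*3) = 31 + 16*(-4 + 15) = 31 + 16*11 = 31 + 176 = 207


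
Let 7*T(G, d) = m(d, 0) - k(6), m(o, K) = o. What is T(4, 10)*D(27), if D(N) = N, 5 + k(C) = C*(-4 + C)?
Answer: 81/7 ≈ 11.571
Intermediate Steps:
k(C) = -5 + C*(-4 + C)
T(G, d) = -1 + d/7 (T(G, d) = (d - (-5 + 6² - 4*6))/7 = (d - (-5 + 36 - 24))/7 = (d - 1*7)/7 = (d - 7)/7 = (-7 + d)/7 = -1 + d/7)
T(4, 10)*D(27) = (-1 + (⅐)*10)*27 = (-1 + 10/7)*27 = (3/7)*27 = 81/7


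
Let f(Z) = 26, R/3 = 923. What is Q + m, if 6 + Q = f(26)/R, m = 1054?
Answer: 223226/213 ≈ 1048.0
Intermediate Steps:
R = 2769 (R = 3*923 = 2769)
Q = -1276/213 (Q = -6 + 26/2769 = -6 + 26*(1/2769) = -6 + 2/213 = -1276/213 ≈ -5.9906)
Q + m = -1276/213 + 1054 = 223226/213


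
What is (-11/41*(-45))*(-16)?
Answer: -7920/41 ≈ -193.17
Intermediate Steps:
(-11/41*(-45))*(-16) = (-11*1/41*(-45))*(-16) = -11/41*(-45)*(-16) = (495/41)*(-16) = -7920/41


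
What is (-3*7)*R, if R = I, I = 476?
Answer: -9996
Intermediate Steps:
R = 476
(-3*7)*R = -3*7*476 = -21*476 = -9996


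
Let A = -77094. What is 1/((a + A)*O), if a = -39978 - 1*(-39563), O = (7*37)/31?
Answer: -31/20074831 ≈ -1.5442e-6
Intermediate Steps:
O = 259/31 (O = 259*(1/31) = 259/31 ≈ 8.3548)
a = -415 (a = -39978 + 39563 = -415)
1/((a + A)*O) = 1/((-415 - 77094)*(259/31)) = (31/259)/(-77509) = -1/77509*31/259 = -31/20074831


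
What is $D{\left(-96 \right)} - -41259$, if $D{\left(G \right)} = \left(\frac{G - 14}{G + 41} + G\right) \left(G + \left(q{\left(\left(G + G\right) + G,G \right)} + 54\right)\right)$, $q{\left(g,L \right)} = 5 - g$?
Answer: $17665$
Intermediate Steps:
$D{\left(G \right)} = \left(59 - 2 G\right) \left(G + \frac{-14 + G}{41 + G}\right)$ ($D{\left(G \right)} = \left(\frac{G - 14}{G + 41} + G\right) \left(G + \left(\left(5 - \left(\left(G + G\right) + G\right)\right) + 54\right)\right) = \left(\frac{-14 + G}{41 + G} + G\right) \left(G + \left(\left(5 - \left(2 G + G\right)\right) + 54\right)\right) = \left(\frac{-14 + G}{41 + G} + G\right) \left(G + \left(\left(5 - 3 G\right) + 54\right)\right) = \left(G + \frac{-14 + G}{41 + G}\right) \left(G + \left(\left(5 - 3 G\right) + 54\right)\right) = \left(G + \frac{-14 + G}{41 + G}\right) \left(G - \left(-59 + 3 G\right)\right) = \left(G + \frac{-14 + G}{41 + G}\right) \left(59 - 2 G\right) = \left(59 - 2 G\right) \left(G + \frac{-14 + G}{41 + G}\right)$)
$D{\left(-96 \right)} - -41259 = \frac{-826 - 25 \left(-96\right)^{2} - 2 \left(-96\right)^{3} + 2506 \left(-96\right)}{41 - 96} - -41259 = \frac{-826 - 230400 - -1769472 - 240576}{-55} + 41259 = - \frac{-826 - 230400 + 1769472 - 240576}{55} + 41259 = \left(- \frac{1}{55}\right) 1297670 + 41259 = -23594 + 41259 = 17665$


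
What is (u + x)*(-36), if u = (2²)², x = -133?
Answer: 4212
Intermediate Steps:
u = 16 (u = 4² = 16)
(u + x)*(-36) = (16 - 133)*(-36) = -117*(-36) = 4212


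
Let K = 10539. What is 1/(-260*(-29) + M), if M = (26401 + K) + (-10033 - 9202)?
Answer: 1/25245 ≈ 3.9612e-5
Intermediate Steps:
M = 17705 (M = (26401 + 10539) + (-10033 - 9202) = 36940 - 19235 = 17705)
1/(-260*(-29) + M) = 1/(-260*(-29) + 17705) = 1/(7540 + 17705) = 1/25245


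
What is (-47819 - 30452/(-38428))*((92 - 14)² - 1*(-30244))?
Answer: -16688702482560/9607 ≈ -1.7371e+9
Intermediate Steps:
(-47819 - 30452/(-38428))*((92 - 14)² - 1*(-30244)) = (-47819 - 30452*(-1/38428))*(78² + 30244) = (-47819 + 7613/9607)*(6084 + 30244) = -459389520/9607*36328 = -16688702482560/9607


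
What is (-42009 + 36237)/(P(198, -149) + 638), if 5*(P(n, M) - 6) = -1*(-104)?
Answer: -2405/277 ≈ -8.6823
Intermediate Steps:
P(n, M) = 134/5 (P(n, M) = 6 + (-1*(-104))/5 = 6 + (1/5)*104 = 6 + 104/5 = 134/5)
(-42009 + 36237)/(P(198, -149) + 638) = (-42009 + 36237)/(134/5 + 638) = -5772/3324/5 = -5772*5/3324 = -2405/277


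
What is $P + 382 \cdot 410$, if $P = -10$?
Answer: $156610$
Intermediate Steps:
$P + 382 \cdot 410 = -10 + 382 \cdot 410 = -10 + 156620 = 156610$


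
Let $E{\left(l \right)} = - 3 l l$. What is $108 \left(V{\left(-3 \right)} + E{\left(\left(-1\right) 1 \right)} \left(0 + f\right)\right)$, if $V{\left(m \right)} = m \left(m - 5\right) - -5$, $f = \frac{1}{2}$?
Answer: $2970$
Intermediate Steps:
$E{\left(l \right)} = - 3 l^{2}$
$f = \frac{1}{2} \approx 0.5$
$V{\left(m \right)} = 5 + m \left(-5 + m\right)$ ($V{\left(m \right)} = m \left(-5 + m\right) + 5 = 5 + m \left(-5 + m\right)$)
$108 \left(V{\left(-3 \right)} + E{\left(\left(-1\right) 1 \right)} \left(0 + f\right)\right) = 108 \left(\left(5 + \left(-3\right)^{2} - -15\right) + - 3 \left(\left(-1\right) 1\right)^{2} \left(0 + \frac{1}{2}\right)\right) = 108 \left(\left(5 + 9 + 15\right) + - 3 \left(-1\right)^{2} \cdot \frac{1}{2}\right) = 108 \left(29 + \left(-3\right) 1 \cdot \frac{1}{2}\right) = 108 \left(29 - \frac{3}{2}\right) = 108 \cdot \frac{55}{2} = 2970$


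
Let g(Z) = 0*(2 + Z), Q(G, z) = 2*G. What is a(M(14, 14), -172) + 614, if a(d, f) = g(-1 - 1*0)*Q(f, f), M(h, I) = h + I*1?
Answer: 614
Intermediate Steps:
g(Z) = 0
M(h, I) = I + h (M(h, I) = h + I = I + h)
a(d, f) = 0 (a(d, f) = 0*(2*f) = 0)
a(M(14, 14), -172) + 614 = 0 + 614 = 614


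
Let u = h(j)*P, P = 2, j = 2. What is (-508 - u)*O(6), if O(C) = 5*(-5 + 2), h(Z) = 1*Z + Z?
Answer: 7740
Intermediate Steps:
h(Z) = 2*Z (h(Z) = Z + Z = 2*Z)
O(C) = -15 (O(C) = 5*(-3) = -15)
u = 8 (u = (2*2)*2 = 4*2 = 8)
(-508 - u)*O(6) = (-508 - 1*8)*(-15) = (-508 - 8)*(-15) = -516*(-15) = 7740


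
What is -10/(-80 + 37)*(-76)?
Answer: -760/43 ≈ -17.674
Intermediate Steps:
-10/(-80 + 37)*(-76) = -10/(-43)*(-76) = -10*(-1/43)*(-76) = (10/43)*(-76) = -760/43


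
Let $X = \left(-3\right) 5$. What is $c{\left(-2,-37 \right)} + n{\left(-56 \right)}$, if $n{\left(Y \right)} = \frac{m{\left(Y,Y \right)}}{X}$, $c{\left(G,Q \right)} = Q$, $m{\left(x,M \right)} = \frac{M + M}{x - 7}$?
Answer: $- \frac{5011}{135} \approx -37.119$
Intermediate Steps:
$X = -15$
$m{\left(x,M \right)} = \frac{2 M}{-7 + x}$
$n{\left(Y \right)} = - \frac{2 Y}{15 \left(-7 + Y\right)}$ ($n{\left(Y \right)} = \frac{2 Y \frac{1}{-7 + Y}}{-15} = \frac{2 Y}{-7 + Y} \left(- \frac{1}{15}\right) = - \frac{2 Y}{15 \left(-7 + Y\right)}$)
$c{\left(-2,-37 \right)} + n{\left(-56 \right)} = -37 - - \frac{112}{-105 + 15 \left(-56\right)} = -37 - - \frac{112}{-105 - 840} = -37 - - \frac{112}{-945} = -37 - \left(-112\right) \left(- \frac{1}{945}\right) = -37 - \frac{16}{135} = - \frac{5011}{135}$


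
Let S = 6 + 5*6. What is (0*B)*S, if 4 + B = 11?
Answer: 0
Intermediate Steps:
B = 7 (B = -4 + 11 = 7)
S = 36 (S = 6 + 30 = 36)
(0*B)*S = (0*7)*36 = 0*36 = 0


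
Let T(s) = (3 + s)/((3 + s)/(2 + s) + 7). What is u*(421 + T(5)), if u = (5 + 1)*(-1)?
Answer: -48106/19 ≈ -2531.9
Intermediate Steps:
u = -6 (u = 6*(-1) = -6)
T(s) = (3 + s)/(7 + (3 + s)/(2 + s)) (T(s) = (3 + s)/((3 + s)/(2 + s) + 7) = (3 + s)/(7 + (3 + s)/(2 + s)))
u*(421 + T(5)) = -6*(421 + (6 + 5² + 5*5)/(17 + 8*5)) = -6*(421 + (6 + 25 + 25)/(17 + 40)) = -6*(421 + 56/57) = -6*24053/57 = -48106/19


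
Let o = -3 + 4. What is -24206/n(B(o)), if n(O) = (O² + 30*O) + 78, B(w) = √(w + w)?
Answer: -48412/115 + 36309*√2/230 ≈ -197.72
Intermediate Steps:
o = 1
B(w) = √2*√w (B(w) = √(2*w) = √2*√w)
n(O) = 78 + O² + 30*O
-24206/n(B(o)) = -24206/(78 + (√2*√1)² + 30*(√2*√1)) = -24206/(78 + (√2*1)² + 30*(√2*1)) = -24206/(78 + (√2)² + 30*√2) = -24206/(78 + 2 + 30*√2) = -24206/(80 + 30*√2)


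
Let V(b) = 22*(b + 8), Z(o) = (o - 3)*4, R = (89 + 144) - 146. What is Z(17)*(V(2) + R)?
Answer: 17192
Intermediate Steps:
R = 87 (R = 233 - 146 = 87)
Z(o) = -12 + 4*o (Z(o) = (-3 + o)*4 = -12 + 4*o)
V(b) = 176 + 22*b (V(b) = 22*(8 + b) = 176 + 22*b)
Z(17)*(V(2) + R) = (-12 + 4*17)*((176 + 22*2) + 87) = (-12 + 68)*((176 + 44) + 87) = 56*(220 + 87) = 56*307 = 17192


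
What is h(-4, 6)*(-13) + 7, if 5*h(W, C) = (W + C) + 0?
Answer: 9/5 ≈ 1.8000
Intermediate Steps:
h(W, C) = C/5 + W/5 (h(W, C) = ((W + C) + 0)/5 = ((C + W) + 0)/5 = (C + W)/5 = C/5 + W/5)
h(-4, 6)*(-13) + 7 = ((1/5)*6 + (1/5)*(-4))*(-13) + 7 = (6/5 - 4/5)*(-13) + 7 = (2/5)*(-13) + 7 = -26/5 + 7 = 9/5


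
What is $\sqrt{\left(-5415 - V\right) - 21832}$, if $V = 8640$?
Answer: $i \sqrt{35887} \approx 189.44 i$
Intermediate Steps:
$\sqrt{\left(-5415 - V\right) - 21832} = \sqrt{\left(-5415 - 8640\right) - 21832} = \sqrt{-14055 - 21832} = \sqrt{-35887} = i \sqrt{35887}$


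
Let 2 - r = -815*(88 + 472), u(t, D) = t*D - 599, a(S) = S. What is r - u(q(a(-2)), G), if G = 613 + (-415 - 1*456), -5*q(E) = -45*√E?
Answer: 457001 + 2322*I*√2 ≈ 4.57e+5 + 3283.8*I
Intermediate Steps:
q(E) = 9*√E (q(E) = -(-9)*√E = 9*√E)
G = -258 (G = 613 + (-415 - 456) = 613 - 871 = -258)
u(t, D) = -599 + D*t (u(t, D) = D*t - 599 = -599 + D*t)
r = 456402 (r = 2 - (-815)*(88 + 472) = 2 - (-815)*560 = 2 - 1*(-456400) = 2 + 456400 = 456402)
r - u(q(a(-2)), G) = 456402 - (-599 - 2322*√(-2)) = 456402 - (-599 - 2322*I*√2) = 456402 + (599 + 2322*I*√2) = 457001 + 2322*I*√2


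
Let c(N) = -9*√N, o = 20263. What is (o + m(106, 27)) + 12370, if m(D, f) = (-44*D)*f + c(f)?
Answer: -93295 - 27*√3 ≈ -93342.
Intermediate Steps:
m(D, f) = -9*√f - 44*D*f (m(D, f) = (-44*D)*f - 9*√f = -44*D*f - 9*√f = -9*√f - 44*D*f)
(o + m(106, 27)) + 12370 = (20263 + (-27*√3 - 44*106*27)) + 12370 = (20263 + (-27*√3 - 125928)) + 12370 = (20263 + (-125928 - 27*√3)) + 12370 = (-105665 - 27*√3) + 12370 = -93295 - 27*√3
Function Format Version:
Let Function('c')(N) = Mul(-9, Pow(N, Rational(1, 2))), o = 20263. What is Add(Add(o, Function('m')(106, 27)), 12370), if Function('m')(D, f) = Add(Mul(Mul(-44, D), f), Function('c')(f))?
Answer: Add(-93295, Mul(-27, Pow(3, Rational(1, 2)))) ≈ -93342.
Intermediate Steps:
Function('m')(D, f) = Add(Mul(-9, Pow(f, Rational(1, 2))), Mul(-44, D, f)) (Function('m')(D, f) = Add(Mul(Mul(-44, D), f), Mul(-9, Pow(f, Rational(1, 2)))) = Add(Mul(-44, D, f), Mul(-9, Pow(f, Rational(1, 2)))) = Add(Mul(-9, Pow(f, Rational(1, 2))), Mul(-44, D, f)))
Add(Add(o, Function('m')(106, 27)), 12370) = Add(Add(20263, Add(Mul(-9, Pow(27, Rational(1, 2))), Mul(-44, 106, 27))), 12370) = Add(Add(20263, Add(Mul(-9, Mul(3, Pow(3, Rational(1, 2)))), -125928)), 12370) = Add(Add(20263, Add(Mul(-27, Pow(3, Rational(1, 2))), -125928)), 12370) = Add(Add(20263, Add(-125928, Mul(-27, Pow(3, Rational(1, 2))))), 12370) = Add(Add(-105665, Mul(-27, Pow(3, Rational(1, 2)))), 12370) = Add(-93295, Mul(-27, Pow(3, Rational(1, 2))))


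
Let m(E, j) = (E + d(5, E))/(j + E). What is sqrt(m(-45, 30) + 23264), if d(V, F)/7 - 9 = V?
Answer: sqrt(5233605)/15 ≈ 152.51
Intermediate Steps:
d(V, F) = 63 + 7*V
m(E, j) = (98 + E)/(E + j) (m(E, j) = (E + (63 + 7*5))/(j + E) = (E + (63 + 35))/(E + j) = (E + 98)/(E + j) = (98 + E)/(E + j))
sqrt(m(-45, 30) + 23264) = sqrt((98 - 45)/(-45 + 30) + 23264) = sqrt(53/(-15) + 23264) = sqrt(-1/15*53 + 23264) = sqrt(-53/15 + 23264) = sqrt(348907/15) = sqrt(5233605)/15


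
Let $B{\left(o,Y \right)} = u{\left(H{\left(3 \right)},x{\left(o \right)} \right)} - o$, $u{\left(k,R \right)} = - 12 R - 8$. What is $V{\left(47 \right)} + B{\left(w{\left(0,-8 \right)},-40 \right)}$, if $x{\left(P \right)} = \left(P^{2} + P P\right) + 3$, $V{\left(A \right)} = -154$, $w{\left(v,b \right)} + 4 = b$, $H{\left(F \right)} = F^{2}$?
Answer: $-3642$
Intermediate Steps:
$w{\left(v,b \right)} = -4 + b$
$x{\left(P \right)} = 3 + 2 P^{2}$ ($x{\left(P \right)} = \left(P^{2} + P^{2}\right) + 3 = 2 P^{2} + 3 = 3 + 2 P^{2}$)
$u{\left(k,R \right)} = -8 - 12 R$
$B{\left(o,Y \right)} = -44 - o - 24 o^{2}$ ($B{\left(o,Y \right)} = \left(-8 - 12 \left(3 + 2 o^{2}\right)\right) - o = \left(-8 - \left(36 + 24 o^{2}\right)\right) - o = \left(-44 - 24 o^{2}\right) - o = -44 - o - 24 o^{2}$)
$V{\left(47 \right)} + B{\left(w{\left(0,-8 \right)},-40 \right)} = -154 - \left(32 + 24 \left(-4 - 8\right)^{2}\right) = -154 - \left(32 + 3456\right) = -154 - 3488 = -3642$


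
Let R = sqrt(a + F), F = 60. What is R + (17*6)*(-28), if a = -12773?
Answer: -2856 + I*sqrt(12713) ≈ -2856.0 + 112.75*I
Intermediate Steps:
R = I*sqrt(12713) (R = sqrt(-12773 + 60) = sqrt(-12713) = I*sqrt(12713) ≈ 112.75*I)
R + (17*6)*(-28) = I*sqrt(12713) + (17*6)*(-28) = I*sqrt(12713) + 102*(-28) = I*sqrt(12713) - 2856 = -2856 + I*sqrt(12713)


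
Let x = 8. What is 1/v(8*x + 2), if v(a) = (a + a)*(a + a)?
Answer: 1/17424 ≈ 5.7392e-5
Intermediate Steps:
v(a) = 4*a**2 (v(a) = (2*a)*(2*a) = 4*a**2)
1/v(8*x + 2) = 1/(4*(8*8 + 2)**2) = 1/(4*(64 + 2)**2) = 1/(4*66**2) = 1/(4*4356) = 1/17424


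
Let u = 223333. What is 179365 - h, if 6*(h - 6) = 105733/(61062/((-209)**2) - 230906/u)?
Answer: 253627765943821/1936884360 ≈ 1.3095e+5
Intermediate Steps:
h = 93781497287579/1936884360 (h = 6 + (105733/(61062/((-209)**2) - 230906/223333))/6 = 6 + (105733/(61062/43681 - 230906*1/223333))/6 = 6 + (105733/(61062*(1/43681) - 230906/223333))/6 = 6 + (105733/(61062/43681 - 230906/223333))/6 = 6 + (105733/(322814060/886855343))/6 = 6 + (105733*(886855343/322814060))/6 = 6 + (1/6)*(93769875981419/322814060) = 6 + 93769875981419/1936884360 = 93781497287579/1936884360 ≈ 48419.)
179365 - h = 179365 - 1*93781497287579/1936884360 = 179365 - 93781497287579/1936884360 = 253627765943821/1936884360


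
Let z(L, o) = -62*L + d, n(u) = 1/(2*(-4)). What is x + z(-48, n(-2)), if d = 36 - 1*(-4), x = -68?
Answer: 2948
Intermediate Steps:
n(u) = -⅛ (n(u) = 1/(-8) = -⅛)
d = 40 (d = 36 + 4 = 40)
z(L, o) = 40 - 62*L (z(L, o) = -62*L + 40 = 40 - 62*L)
x + z(-48, n(-2)) = -68 + (40 - 62*(-48)) = -68 + (40 + 2976) = -68 + 3016 = 2948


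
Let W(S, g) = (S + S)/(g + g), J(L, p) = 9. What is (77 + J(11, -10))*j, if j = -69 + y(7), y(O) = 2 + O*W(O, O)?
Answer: -5160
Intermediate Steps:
W(S, g) = S/g (W(S, g) = (2*S)/((2*g)) = (2*S)*(1/(2*g)) = S/g)
y(O) = 2 + O (y(O) = 2 + O*(O/O) = 2 + O*1 = 2 + O)
j = -60 (j = -69 + (2 + 7) = -69 + 9 = -60)
(77 + J(11, -10))*j = (77 + 9)*(-60) = 86*(-60) = -5160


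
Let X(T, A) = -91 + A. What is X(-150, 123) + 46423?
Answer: 46455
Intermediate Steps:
X(-150, 123) + 46423 = (-91 + 123) + 46423 = 32 + 46423 = 46455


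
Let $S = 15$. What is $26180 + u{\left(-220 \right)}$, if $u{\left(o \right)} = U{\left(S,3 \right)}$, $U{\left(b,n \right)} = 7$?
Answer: $26187$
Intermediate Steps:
$u{\left(o \right)} = 7$
$26180 + u{\left(-220 \right)} = 26180 + 7 = 26187$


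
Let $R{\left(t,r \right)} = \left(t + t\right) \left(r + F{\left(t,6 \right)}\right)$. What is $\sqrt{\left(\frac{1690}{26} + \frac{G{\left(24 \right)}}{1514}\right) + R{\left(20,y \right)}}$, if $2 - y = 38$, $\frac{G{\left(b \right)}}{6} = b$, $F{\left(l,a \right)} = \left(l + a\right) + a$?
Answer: $\frac{i \sqrt{54385151}}{757} \approx 9.7419 i$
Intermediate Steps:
$F{\left(l,a \right)} = l + 2 a$ ($F{\left(l,a \right)} = \left(a + l\right) + a = l + 2 a$)
$G{\left(b \right)} = 6 b$
$y = -36$ ($y = 2 - 38 = -36$)
$R{\left(t,r \right)} = 2 t \left(12 + r + t\right)$ ($R{\left(t,r \right)} = \left(t + t\right) \left(r + \left(t + 2 \cdot 6\right)\right) = 2 t \left(r + \left(t + 12\right)\right) = 2 t \left(r + \left(12 + t\right)\right) = 2 t \left(12 + r + t\right)$)
$\sqrt{\left(\frac{1690}{26} + \frac{G{\left(24 \right)}}{1514}\right) + R{\left(20,y \right)}} = \sqrt{\left(\frac{1690}{26} + \frac{6 \cdot 24}{1514}\right) + 2 \cdot 20 \left(12 - 36 + 20\right)} = \sqrt{\left(1690 \cdot \frac{1}{26} + 144 \cdot \frac{1}{1514}\right) + 2 \cdot 20 \left(-4\right)} = \sqrt{\left(65 + \frac{72}{757}\right) - 160} = \sqrt{\frac{49277}{757} - 160} = \sqrt{- \frac{71843}{757}} = \frac{i \sqrt{54385151}}{757}$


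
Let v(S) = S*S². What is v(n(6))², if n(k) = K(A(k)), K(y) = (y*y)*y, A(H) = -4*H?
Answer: 6979147079584381377970176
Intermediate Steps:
K(y) = y³ (K(y) = y²*y = y³)
n(k) = -64*k³ (n(k) = (-4*k)³ = -64*k³)
v(S) = S³
v(n(6))² = ((-64*6³)³)² = ((-64*216)³)² = ((-13824)³)² = (-2641807540224)² = 6979147079584381377970176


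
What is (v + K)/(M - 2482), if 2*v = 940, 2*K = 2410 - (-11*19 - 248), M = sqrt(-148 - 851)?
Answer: -4724487/6161323 - 11421*I*sqrt(111)/12322646 ≈ -0.7668 - 0.0097648*I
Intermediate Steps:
M = 3*I*sqrt(111) (M = sqrt(-999) = 3*I*sqrt(111) ≈ 31.607*I)
K = 2867/2 (K = (2410 - (-11*19 - 248))/2 = (2410 - (-209 - 248))/2 = (2410 - 1*(-457))/2 = (2410 + 457)/2 = (1/2)*2867 = 2867/2 ≈ 1433.5)
v = 470 (v = (1/2)*940 = 470)
(v + K)/(M - 2482) = (470 + 2867/2)/(3*I*sqrt(111) - 2482) = 3807/(2*(-2482 + 3*I*sqrt(111)))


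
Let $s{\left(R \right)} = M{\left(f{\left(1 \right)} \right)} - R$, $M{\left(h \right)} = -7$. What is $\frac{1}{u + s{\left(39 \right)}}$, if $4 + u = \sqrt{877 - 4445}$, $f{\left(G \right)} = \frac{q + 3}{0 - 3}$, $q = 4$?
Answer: $- \frac{25}{3034} - \frac{i \sqrt{223}}{1517} \approx -0.00824 - 0.0098439 i$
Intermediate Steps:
$f{\left(G \right)} = - \frac{7}{3}$ ($f{\left(G \right)} = \frac{4 + 3}{0 - 3} = \frac{7}{-3} = 7 \left(- \frac{1}{3}\right) = - \frac{7}{3}$)
$u = -4 + 4 i \sqrt{223}$ ($u = -4 + \sqrt{877 - 4445} = -4 + \sqrt{-3568} = -4 + 4 i \sqrt{223} \approx -4.0 + 59.733 i$)
$s{\left(R \right)} = -7 - R$
$\frac{1}{u + s{\left(39 \right)}} = \frac{1}{\left(-4 + 4 i \sqrt{223}\right) - 46} = \frac{1}{-50 + 4 i \sqrt{223}}$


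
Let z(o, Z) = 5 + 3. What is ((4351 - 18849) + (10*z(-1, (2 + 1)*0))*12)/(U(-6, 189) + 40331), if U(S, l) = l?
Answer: -6769/20260 ≈ -0.33411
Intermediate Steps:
z(o, Z) = 8
((4351 - 18849) + (10*z(-1, (2 + 1)*0))*12)/(U(-6, 189) + 40331) = ((4351 - 18849) + (10*8)*12)/(189 + 40331) = (-14498 + 80*12)/40520 = (-14498 + 960)*(1/40520) = -13538*1/40520 = -6769/20260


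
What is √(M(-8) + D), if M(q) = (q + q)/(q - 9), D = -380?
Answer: 6*I*√3043/17 ≈ 19.469*I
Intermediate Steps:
M(q) = 2*q/(-9 + q) (M(q) = (2*q)/(-9 + q) = 2*q/(-9 + q))
√(M(-8) + D) = √(2*(-8)/(-9 - 8) - 380) = √(2*(-8)/(-17) - 380) = √(2*(-8)*(-1/17) - 380) = √(16/17 - 380) = √(-6444/17) = 6*I*√3043/17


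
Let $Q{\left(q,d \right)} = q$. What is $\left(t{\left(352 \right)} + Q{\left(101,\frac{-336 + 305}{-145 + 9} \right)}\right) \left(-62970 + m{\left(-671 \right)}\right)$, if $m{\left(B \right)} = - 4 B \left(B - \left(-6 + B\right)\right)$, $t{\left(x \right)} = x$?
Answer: $-21230298$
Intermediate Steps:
$m{\left(B \right)} = - 24 B$ ($m{\left(B \right)} = - 4 B 6 = - 24 B$)
$\left(t{\left(352 \right)} + Q{\left(101,\frac{-336 + 305}{-145 + 9} \right)}\right) \left(-62970 + m{\left(-671 \right)}\right) = \left(352 + 101\right) \left(-62970 - -16104\right) = 453 \left(-62970 + 16104\right) = 453 \left(-46866\right) = -21230298$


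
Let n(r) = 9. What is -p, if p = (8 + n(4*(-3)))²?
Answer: -289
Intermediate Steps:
p = 289 (p = (8 + 9)² = 17² = 289)
-p = -1*289 = -289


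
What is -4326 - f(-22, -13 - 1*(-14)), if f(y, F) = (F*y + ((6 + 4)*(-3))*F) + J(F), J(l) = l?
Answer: -4275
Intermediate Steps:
f(y, F) = -29*F + F*y (f(y, F) = (F*y + ((6 + 4)*(-3))*F) + F = (F*y + (10*(-3))*F) + F = (F*y - 30*F) + F = (-30*F + F*y) + F = -29*F + F*y)
-4326 - f(-22, -13 - 1*(-14)) = -4326 - (-13 - 1*(-14))*(-29 - 22) = -4326 - (-13 + 14)*(-51) = -4326 - (-51) = -4326 - 1*(-51) = -4326 + 51 = -4275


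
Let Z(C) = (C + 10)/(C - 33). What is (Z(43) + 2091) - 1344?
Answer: 7523/10 ≈ 752.30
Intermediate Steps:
Z(C) = (10 + C)/(-33 + C)
(Z(43) + 2091) - 1344 = ((10 + 43)/(-33 + 43) + 2091) - 1344 = (53/10 + 2091) - 1344 = 20963/10 - 1344 = 7523/10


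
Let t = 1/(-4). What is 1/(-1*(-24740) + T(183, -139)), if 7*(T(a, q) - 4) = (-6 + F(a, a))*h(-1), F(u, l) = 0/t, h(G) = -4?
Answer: 7/173232 ≈ 4.0408e-5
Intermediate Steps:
t = -¼ ≈ -0.25000
F(u, l) = 0 (F(u, l) = 0/(-¼) = 0*(-4) = 0)
T(a, q) = 52/7 (T(a, q) = 4 + ((-6 + 0)*(-4))/7 = 4 + (-6*(-4))/7 = 4 + (⅐)*24 = 4 + 24/7 = 52/7)
1/(-1*(-24740) + T(183, -139)) = 1/(-1*(-24740) + 52/7) = 1/(24740 + 52/7) = 1/(173232/7) = 7/173232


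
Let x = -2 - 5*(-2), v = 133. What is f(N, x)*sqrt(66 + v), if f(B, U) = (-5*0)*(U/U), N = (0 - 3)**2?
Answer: 0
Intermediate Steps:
N = 9 (N = (-3)**2 = 9)
x = 8 (x = -2 + 10 = 8)
f(B, U) = 0 (f(B, U) = 0*1 = 0)
f(N, x)*sqrt(66 + v) = 0*sqrt(66 + 133) = 0*sqrt(199) = 0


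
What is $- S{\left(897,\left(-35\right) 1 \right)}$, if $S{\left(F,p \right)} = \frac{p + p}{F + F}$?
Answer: $\frac{35}{897} \approx 0.039019$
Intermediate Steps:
$S{\left(F,p \right)} = \frac{p}{F}$ ($S{\left(F,p \right)} = \frac{2 p}{2 F} = 2 p \frac{1}{2 F} = \frac{p}{F}$)
$- S{\left(897,\left(-35\right) 1 \right)} = - \frac{\left(-35\right) 1}{897} = - \frac{-35}{897} = \left(-1\right) \left(- \frac{35}{897}\right) = \frac{35}{897}$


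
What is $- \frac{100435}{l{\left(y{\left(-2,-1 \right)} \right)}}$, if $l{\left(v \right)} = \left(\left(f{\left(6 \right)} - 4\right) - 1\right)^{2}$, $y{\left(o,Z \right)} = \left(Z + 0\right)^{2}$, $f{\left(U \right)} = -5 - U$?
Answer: $- \frac{100435}{256} \approx -392.32$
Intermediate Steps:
$y{\left(o,Z \right)} = Z^{2}$
$l{\left(v \right)} = 256$ ($l{\left(v \right)} = \left(\left(\left(-5 - 6\right) - 4\right) - 1\right)^{2} = \left(\left(-11 - 4\right) - 1\right)^{2} = \left(-15 - 1\right)^{2} = \left(-16\right)^{2} = 256$)
$- \frac{100435}{l{\left(y{\left(-2,-1 \right)} \right)}} = - \frac{100435}{256}$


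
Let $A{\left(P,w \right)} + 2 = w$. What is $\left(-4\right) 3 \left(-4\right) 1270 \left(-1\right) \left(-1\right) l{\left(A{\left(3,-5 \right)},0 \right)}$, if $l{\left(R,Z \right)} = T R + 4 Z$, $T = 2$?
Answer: $-853440$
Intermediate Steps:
$A{\left(P,w \right)} = -2 + w$
$l{\left(R,Z \right)} = 2 R + 4 Z$
$\left(-4\right) 3 \left(-4\right) 1270 \left(-1\right) \left(-1\right) l{\left(A{\left(3,-5 \right)},0 \right)} = \left(-4\right) 3 \left(-4\right) 1270 \left(-1\right) \left(-1\right) \left(2 \left(-2 - 5\right) + 4 \cdot 0\right) = \left(-12\right) \left(-4\right) 1270 \cdot 1 \left(2 \left(-7\right) + 0\right) = 48 \cdot 1270 \cdot 1 \left(-14 + 0\right) = 48 \cdot 1270 \cdot 1 \left(-14\right) = 48 \cdot 1270 \left(-14\right) = 48 \left(-17780\right) = -853440$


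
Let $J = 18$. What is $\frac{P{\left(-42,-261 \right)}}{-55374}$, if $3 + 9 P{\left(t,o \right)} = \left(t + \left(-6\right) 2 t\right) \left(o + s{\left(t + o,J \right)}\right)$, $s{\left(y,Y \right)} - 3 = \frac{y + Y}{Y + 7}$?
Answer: $\frac{207443}{830610} \approx 0.24975$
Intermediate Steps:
$s{\left(y,Y \right)} = 3 + \frac{Y + y}{7 + Y}$ ($s{\left(y,Y \right)} = 3 + \frac{y + Y}{Y + 7} = 3 + \frac{Y + y}{7 + Y}$)
$P{\left(t,o \right)} = - \frac{1}{3} - \frac{11 t \left(\frac{93}{25} + \frac{t}{25} + \frac{26 o}{25}\right)}{9}$ ($P{\left(t,o \right)} = - \frac{1}{3} + \frac{\left(t + \left(-6\right) 2 t\right) \left(o + \frac{21 + \left(t + o\right) + 4 \cdot 18}{7 + 18}\right)}{9} = - \frac{1}{3} + \frac{\left(t - 12 t\right) \left(o + \frac{21 + \left(o + t\right) + 72}{25}\right)}{9} = - \frac{1}{3} + \frac{- 11 t \left(o + \frac{93 + o + t}{25}\right)}{9} = - \frac{1}{3} + \frac{- 11 t \left(o + \left(\frac{93}{25} + \frac{o}{25} + \frac{t}{25}\right)\right)}{9} = - \frac{1}{3} + \frac{- 11 t \left(\frac{93}{25} + \frac{t}{25} + \frac{26 o}{25}\right)}{9} = - \frac{1}{3} + \frac{\left(-11\right) t \left(\frac{93}{25} + \frac{t}{25} + \frac{26 o}{25}\right)}{9} = - \frac{1}{3} - \frac{11 t \left(\frac{93}{25} + \frac{t}{25} + \frac{26 o}{25}\right)}{9}$)
$\frac{P{\left(-42,-261 \right)}}{-55374} = \frac{- \frac{1}{3} - \left(-319\right) \left(-42\right) - - \frac{154 \left(93 - 261 - 42\right)}{75}}{-55374} = \left(- \frac{1}{3} - 13398 - \left(- \frac{154}{75}\right) \left(-210\right)\right) \left(- \frac{1}{55374}\right) = \left(- \frac{1}{3} - 13398 - \frac{2156}{5}\right) \left(- \frac{1}{55374}\right) = \left(- \frac{207443}{15}\right) \left(- \frac{1}{55374}\right) = \frac{207443}{830610}$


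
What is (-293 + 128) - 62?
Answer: -227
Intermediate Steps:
(-293 + 128) - 62 = -165 - 62 = -227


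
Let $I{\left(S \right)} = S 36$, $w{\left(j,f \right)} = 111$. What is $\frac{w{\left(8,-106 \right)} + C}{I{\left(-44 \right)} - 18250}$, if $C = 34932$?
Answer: $- \frac{35043}{19834} \approx -1.7668$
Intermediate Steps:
$I{\left(S \right)} = 36 S$
$\frac{w{\left(8,-106 \right)} + C}{I{\left(-44 \right)} - 18250} = \frac{111 + 34932}{36 \left(-44\right) - 18250} = \frac{35043}{-1584 - 18250} = \frac{35043}{-19834} = 35043 \left(- \frac{1}{19834}\right) = - \frac{35043}{19834}$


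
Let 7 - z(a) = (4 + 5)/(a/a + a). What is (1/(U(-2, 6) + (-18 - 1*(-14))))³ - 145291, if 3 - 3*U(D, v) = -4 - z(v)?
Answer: -18152114/125 ≈ -1.4522e+5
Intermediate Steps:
z(a) = 7 - 9/(1 + a) (z(a) = 7 - (4 + 5)/(a/a + a) = 7 - 9/(1 + a))
U(D, v) = 7/3 + (-2 + 7*v)/(3*(1 + v)) (U(D, v) = 1 - (-4 - (-2 + 7*v)/(1 + v))/3 = 1 + (4/3 + (-2 + 7*v)/(3*(1 + v))) = 7/3 + (-2 + 7*v)/(3*(1 + v)))
(1/(U(-2, 6) + (-18 - 1*(-14))))³ - 145291 = (1/((5 + 14*6)/(3*(1 + 6)) + (-18 - 1*(-14))))³ - 145291 = (1/((⅓)*(5 + 84)/7 + (-18 + 14)))³ - 145291 = (1/((⅓)*(⅐)*89 - 4))³ - 145291 = (1/(89/21 - 4))³ - 145291 = (1/(5/21))³ - 145291 = (21/5)³ - 145291 = 9261/125 - 145291 = -18152114/125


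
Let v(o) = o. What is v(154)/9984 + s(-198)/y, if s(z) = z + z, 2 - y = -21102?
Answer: -21989/6584448 ≈ -0.0033395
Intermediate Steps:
y = 21104 (y = 2 - 1*(-21102) = 2 + 21102 = 21104)
s(z) = 2*z
v(154)/9984 + s(-198)/y = 154/9984 + (2*(-198))/21104 = 154*(1/9984) - 396*1/21104 = 77/4992 - 99/5276 = -21989/6584448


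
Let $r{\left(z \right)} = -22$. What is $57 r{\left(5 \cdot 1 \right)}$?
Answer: $-1254$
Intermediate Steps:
$57 r{\left(5 \cdot 1 \right)} = 57 \left(-22\right) = -1254$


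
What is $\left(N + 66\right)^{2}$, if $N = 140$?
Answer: $42436$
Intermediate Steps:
$\left(N + 66\right)^{2} = \left(140 + 66\right)^{2} = 206^{2} = 42436$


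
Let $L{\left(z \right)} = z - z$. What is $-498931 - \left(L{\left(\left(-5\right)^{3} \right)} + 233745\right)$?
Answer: $-732676$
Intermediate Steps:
$L{\left(z \right)} = 0$
$-498931 - \left(L{\left(\left(-5\right)^{3} \right)} + 233745\right) = -498931 - \left(0 + 233745\right) = -498931 - 233745 = -732676$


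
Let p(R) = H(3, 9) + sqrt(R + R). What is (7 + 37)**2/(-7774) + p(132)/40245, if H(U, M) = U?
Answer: -12981833/52144105 + 2*sqrt(66)/40245 ≈ -0.24856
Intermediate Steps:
p(R) = 3 + sqrt(2)*sqrt(R) (p(R) = 3 + sqrt(R + R) = 3 + sqrt(2*R) = 3 + sqrt(2)*sqrt(R))
(7 + 37)**2/(-7774) + p(132)/40245 = (7 + 37)**2/(-7774) + (3 + sqrt(2)*sqrt(132))/40245 = 44**2*(-1/7774) + (3 + sqrt(2)*(2*sqrt(33)))*(1/40245) = 1936*(-1/7774) + (3 + 2*sqrt(66))*(1/40245) = -968/3887 + (1/13415 + 2*sqrt(66)/40245) = -12981833/52144105 + 2*sqrt(66)/40245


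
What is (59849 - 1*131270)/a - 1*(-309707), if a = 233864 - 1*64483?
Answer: 52458409946/169381 ≈ 3.0971e+5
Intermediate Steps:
a = 169381 (a = 233864 - 64483 = 169381)
(59849 - 1*131270)/a - 1*(-309707) = (59849 - 1*131270)/169381 - 1*(-309707) = (59849 - 131270)*(1/169381) + 309707 = -71421*1/169381 + 309707 = -71421/169381 + 309707 = 52458409946/169381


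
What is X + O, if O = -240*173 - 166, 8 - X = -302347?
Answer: 260669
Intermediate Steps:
X = 302355 (X = 8 - 1*(-302347) = 8 + 302347 = 302355)
O = -41686 (O = -41520 - 166 = -41686)
X + O = 302355 - 41686 = 260669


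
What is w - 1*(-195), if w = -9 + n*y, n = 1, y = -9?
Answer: 177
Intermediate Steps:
w = -18 (w = -9 + 1*(-9) = -9 - 9 = -18)
w - 1*(-195) = -18 - 1*(-195) = -18 + 195 = 177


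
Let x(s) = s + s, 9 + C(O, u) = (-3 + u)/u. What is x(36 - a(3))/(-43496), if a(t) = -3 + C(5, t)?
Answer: -12/5437 ≈ -0.0022071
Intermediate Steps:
C(O, u) = -9 + (-3 + u)/u
a(t) = -11 - 3/t (a(t) = -3 + (-8 - 3/t) = -11 - 3/t)
x(s) = 2*s
x(36 - a(3))/(-43496) = (2*(36 - (-11 - 3/3)))/(-43496) = (2*(36 - (-11 - 3*⅓)))*(-1/43496) = (2*(36 - (-11 - 1)))*(-1/43496) = (2*(36 - 1*(-12)))*(-1/43496) = (2*(36 + 12))*(-1/43496) = (2*48)*(-1/43496) = 96*(-1/43496) = -12/5437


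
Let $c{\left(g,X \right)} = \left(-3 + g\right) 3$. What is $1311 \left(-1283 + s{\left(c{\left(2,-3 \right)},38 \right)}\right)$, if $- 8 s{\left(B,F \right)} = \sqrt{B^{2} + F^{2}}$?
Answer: $-1682013 - \frac{1311 \sqrt{1453}}{8} \approx -1.6883 \cdot 10^{6}$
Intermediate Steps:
$c{\left(g,X \right)} = -9 + 3 g$
$s{\left(B,F \right)} = - \frac{\sqrt{B^{2} + F^{2}}}{8}$
$1311 \left(-1283 + s{\left(c{\left(2,-3 \right)},38 \right)}\right) = 1311 \left(-1283 - \frac{\sqrt{\left(-9 + 3 \cdot 2\right)^{2} + 38^{2}}}{8}\right) = 1311 \left(-1283 - \frac{\sqrt{\left(-9 + 6\right)^{2} + 1444}}{8}\right) = 1311 \left(-1283 - \frac{\sqrt{\left(-3\right)^{2} + 1444}}{8}\right) = 1311 \left(-1283 - \frac{\sqrt{9 + 1444}}{8}\right) = 1311 \left(-1283 - \frac{\sqrt{1453}}{8}\right) = -1682013 - \frac{1311 \sqrt{1453}}{8}$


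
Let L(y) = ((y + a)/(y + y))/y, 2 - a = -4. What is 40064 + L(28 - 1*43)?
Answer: 2003199/50 ≈ 40064.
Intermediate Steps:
a = 6 (a = 2 - 1*(-4) = 2 + 4 = 6)
L(y) = (6 + y)/(2*y²) (L(y) = ((y + 6)/(y + y))/y = ((6 + y)/((2*y)))/y = ((6 + y)*(1/(2*y)))/y = ((6 + y)/(2*y))/y = (6 + y)/(2*y²))
40064 + L(28 - 1*43) = 40064 + (6 + (28 - 1*43))/(2*(28 - 1*43)²) = 40064 + (6 + (28 - 43))/(2*(28 - 43)²) = 40064 + (½)*(6 - 15)/(-15)² = 40064 + (½)*(1/225)*(-9) = 40064 - 1/50 = 2003199/50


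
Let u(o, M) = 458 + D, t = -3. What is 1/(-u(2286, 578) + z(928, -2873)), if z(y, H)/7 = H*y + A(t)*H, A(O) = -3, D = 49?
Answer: -1/18603182 ≈ -5.3754e-8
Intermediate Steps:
z(y, H) = -21*H + 7*H*y (z(y, H) = 7*(H*y - 3*H) = 7*(-3*H + H*y) = -21*H + 7*H*y)
u(o, M) = 507 (u(o, M) = 458 + 49 = 507)
1/(-u(2286, 578) + z(928, -2873)) = 1/(-1*507 + 7*(-2873)*(-3 + 928)) = 1/(-507 + 7*(-2873)*925) = 1/(-507 - 18602675) = 1/(-18603182) = -1/18603182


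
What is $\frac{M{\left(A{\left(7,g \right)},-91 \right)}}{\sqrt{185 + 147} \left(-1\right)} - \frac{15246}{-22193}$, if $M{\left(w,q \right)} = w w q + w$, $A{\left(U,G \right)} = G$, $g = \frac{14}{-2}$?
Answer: $\frac{15246}{22193} + \frac{2233 \sqrt{83}}{83} \approx 245.79$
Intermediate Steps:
$g = -7$ ($g = 14 \left(- \frac{1}{2}\right) = -7$)
$M{\left(w,q \right)} = w + q w^{2}$ ($M{\left(w,q \right)} = w^{2} q + w = q w^{2} + w = w + q w^{2}$)
$\frac{M{\left(A{\left(7,g \right)},-91 \right)}}{\sqrt{185 + 147} \left(-1\right)} - \frac{15246}{-22193} = \frac{\left(-7\right) \left(1 - -637\right)}{\sqrt{185 + 147} \left(-1\right)} - \frac{15246}{-22193} = \frac{\left(-7\right) \left(1 + 637\right)}{\sqrt{332} \left(-1\right)} - - \frac{15246}{22193} = \frac{\left(-7\right) 638}{2 \sqrt{83} \left(-1\right)} + \frac{15246}{22193} = - \frac{4466}{\left(-2\right) \sqrt{83}} + \frac{15246}{22193} = - 4466 \left(- \frac{\sqrt{83}}{166}\right) + \frac{15246}{22193} = \frac{2233 \sqrt{83}}{83} + \frac{15246}{22193} = \frac{15246}{22193} + \frac{2233 \sqrt{83}}{83}$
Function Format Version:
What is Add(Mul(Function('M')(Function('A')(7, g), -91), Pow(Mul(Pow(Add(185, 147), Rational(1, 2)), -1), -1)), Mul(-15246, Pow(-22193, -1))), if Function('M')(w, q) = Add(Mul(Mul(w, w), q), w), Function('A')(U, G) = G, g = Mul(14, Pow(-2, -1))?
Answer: Add(Rational(15246, 22193), Mul(Rational(2233, 83), Pow(83, Rational(1, 2)))) ≈ 245.79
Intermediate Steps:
g = -7 (g = Mul(14, Rational(-1, 2)) = -7)
Function('M')(w, q) = Add(w, Mul(q, Pow(w, 2))) (Function('M')(w, q) = Add(Mul(Pow(w, 2), q), w) = Add(Mul(q, Pow(w, 2)), w) = Add(w, Mul(q, Pow(w, 2))))
Add(Mul(Function('M')(Function('A')(7, g), -91), Pow(Mul(Pow(Add(185, 147), Rational(1, 2)), -1), -1)), Mul(-15246, Pow(-22193, -1))) = Add(Mul(Mul(-7, Add(1, Mul(-91, -7))), Pow(Mul(Pow(Add(185, 147), Rational(1, 2)), -1), -1)), Mul(-15246, Pow(-22193, -1))) = Add(Mul(Mul(-7, Add(1, 637)), Pow(Mul(Pow(332, Rational(1, 2)), -1), -1)), Mul(-15246, Rational(-1, 22193))) = Add(Mul(Mul(-7, 638), Pow(Mul(Mul(2, Pow(83, Rational(1, 2))), -1), -1)), Rational(15246, 22193)) = Add(Mul(-4466, Pow(Mul(-2, Pow(83, Rational(1, 2))), -1)), Rational(15246, 22193)) = Add(Mul(-4466, Mul(Rational(-1, 166), Pow(83, Rational(1, 2)))), Rational(15246, 22193)) = Add(Mul(Rational(2233, 83), Pow(83, Rational(1, 2))), Rational(15246, 22193)) = Add(Rational(15246, 22193), Mul(Rational(2233, 83), Pow(83, Rational(1, 2))))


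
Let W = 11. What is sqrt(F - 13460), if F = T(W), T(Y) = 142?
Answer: I*sqrt(13318) ≈ 115.4*I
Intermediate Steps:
F = 142
sqrt(F - 13460) = sqrt(142 - 13460) = sqrt(-13318) = I*sqrt(13318)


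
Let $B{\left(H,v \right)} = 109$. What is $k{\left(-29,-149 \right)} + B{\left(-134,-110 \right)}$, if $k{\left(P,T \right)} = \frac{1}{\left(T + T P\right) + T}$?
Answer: $\frac{438508}{4023} \approx 109.0$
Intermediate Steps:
$k{\left(P,T \right)} = \frac{1}{2 T + P T}$ ($k{\left(P,T \right)} = \frac{1}{\left(T + P T\right) + T} = \frac{1}{2 T + P T}$)
$k{\left(-29,-149 \right)} + B{\left(-134,-110 \right)} = \frac{1}{\left(-149\right) \left(2 - 29\right)} + 109 = - \frac{1}{149 \left(-27\right)} + 109 = \left(- \frac{1}{149}\right) \left(- \frac{1}{27}\right) + 109 = \frac{1}{4023} + 109 = \frac{438508}{4023}$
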